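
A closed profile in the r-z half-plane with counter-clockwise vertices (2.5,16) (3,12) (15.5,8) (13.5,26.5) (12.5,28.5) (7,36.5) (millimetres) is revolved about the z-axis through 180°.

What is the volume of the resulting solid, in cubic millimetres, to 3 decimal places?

Profile (r,z), 6 vertices: (2.5,16) (3,12) (15.5,8) (13.5,26.5) (12.5,28.5) (7,36.5)
edge 0: (2.5,16)→(3,12)  cross = 2.5·12 − 3·16 = -18.0000; (r_i+r_j)·cross = 5.5·-18.0000 = -99.0000
edge 1: (3,12)→(15.5,8)  cross = 3·8 − 15.5·12 = -162.0000; (r_i+r_j)·cross = 18.5·-162.0000 = -2997.0000
edge 2: (15.5,8)→(13.5,26.5)  cross = 15.5·26.5 − 13.5·8 = 302.7500; (r_i+r_j)·cross = 29·302.7500 = 8779.7500
edge 3: (13.5,26.5)→(12.5,28.5)  cross = 13.5·28.5 − 12.5·26.5 = 53.5000; (r_i+r_j)·cross = 26·53.5000 = 1391.0000
edge 4: (12.5,28.5)→(7,36.5)  cross = 12.5·36.5 − 7·28.5 = 256.7500; (r_i+r_j)·cross = 19.5·256.7500 = 5006.6250
edge 5: (7,36.5)→(2.5,16)  cross = 7·16 − 2.5·36.5 = 20.7500; (r_i+r_j)·cross = 9.5·20.7500 = 197.1250
Σcross = 453.7500 → A = |Σcross|/2 = 226.8750 mm²
Σ(r_i+r_j)·cross = 12278.5000 → first moment M = |Σ|/6 = 2046.4167
R_c = M/A = 2046.4167/226.8750 = 9.0200 mm
θ = 180° = 3.141593 rad
V = θ·R_c·A = 3.141593·9.0200·226.8750 = 6429.008 mm³

Volume = 6429.008 mm³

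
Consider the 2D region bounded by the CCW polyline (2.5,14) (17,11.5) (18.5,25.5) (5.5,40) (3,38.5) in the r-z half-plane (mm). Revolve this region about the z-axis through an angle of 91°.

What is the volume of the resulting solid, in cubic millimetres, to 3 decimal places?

Profile (r,z), 5 vertices: (2.5,14) (17,11.5) (18.5,25.5) (5.5,40) (3,38.5)
edge 0: (2.5,14)→(17,11.5)  cross = 2.5·11.5 − 17·14 = -209.2500; (r_i+r_j)·cross = 19.5·-209.2500 = -4080.3750
edge 1: (17,11.5)→(18.5,25.5)  cross = 17·25.5 − 18.5·11.5 = 220.7500; (r_i+r_j)·cross = 35.5·220.7500 = 7836.6250
edge 2: (18.5,25.5)→(5.5,40)  cross = 18.5·40 − 5.5·25.5 = 599.7500; (r_i+r_j)·cross = 24·599.7500 = 14394.0000
edge 3: (5.5,40)→(3,38.5)  cross = 5.5·38.5 − 3·40 = 91.7500; (r_i+r_j)·cross = 8.5·91.7500 = 779.8750
edge 4: (3,38.5)→(2.5,14)  cross = 3·14 − 2.5·38.5 = -54.2500; (r_i+r_j)·cross = 5.5·-54.2500 = -298.3750
Σcross = 648.7500 → A = |Σcross|/2 = 324.3750 mm²
Σ(r_i+r_j)·cross = 18631.7500 → first moment M = |Σ|/6 = 3105.2917
R_c = M/A = 3105.2917/324.3750 = 9.5732 mm
θ = 91° = 1.588250 rad
V = θ·R_c·A = 1.588250·9.5732·324.3750 = 4931.978 mm³

Volume = 4931.978 mm³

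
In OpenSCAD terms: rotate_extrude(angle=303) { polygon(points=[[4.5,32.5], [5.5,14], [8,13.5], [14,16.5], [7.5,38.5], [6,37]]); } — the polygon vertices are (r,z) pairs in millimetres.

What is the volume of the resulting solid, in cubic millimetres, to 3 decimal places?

Profile (r,z), 6 vertices: (4.5,32.5) (5.5,14) (8,13.5) (14,16.5) (7.5,38.5) (6,37)
edge 0: (4.5,32.5)→(5.5,14)  cross = 4.5·14 − 5.5·32.5 = -115.7500; (r_i+r_j)·cross = 10·-115.7500 = -1157.5000
edge 1: (5.5,14)→(8,13.5)  cross = 5.5·13.5 − 8·14 = -37.7500; (r_i+r_j)·cross = 13.5·-37.7500 = -509.6250
edge 2: (8,13.5)→(14,16.5)  cross = 8·16.5 − 14·13.5 = -57.0000; (r_i+r_j)·cross = 22·-57.0000 = -1254.0000
edge 3: (14,16.5)→(7.5,38.5)  cross = 14·38.5 − 7.5·16.5 = 415.2500; (r_i+r_j)·cross = 21.5·415.2500 = 8927.8750
edge 4: (7.5,38.5)→(6,37)  cross = 7.5·37 − 6·38.5 = 46.5000; (r_i+r_j)·cross = 13.5·46.5000 = 627.7500
edge 5: (6,37)→(4.5,32.5)  cross = 6·32.5 − 4.5·37 = 28.5000; (r_i+r_j)·cross = 10.5·28.5000 = 299.2500
Σcross = 279.7500 → A = |Σcross|/2 = 139.8750 mm²
Σ(r_i+r_j)·cross = 6933.7500 → first moment M = |Σ|/6 = 1155.6250
R_c = M/A = 1155.6250/139.8750 = 8.2618 mm
θ = 303° = 5.288348 rad
V = θ·R_c·A = 5.288348·8.2618·139.8750 = 6111.347 mm³

Volume = 6111.347 mm³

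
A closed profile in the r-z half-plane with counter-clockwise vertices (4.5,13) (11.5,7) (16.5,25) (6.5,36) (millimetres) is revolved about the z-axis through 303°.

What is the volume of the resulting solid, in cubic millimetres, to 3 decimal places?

Volume = 10576.695 mm³

Profile (r,z), 4 vertices: (4.5,13) (11.5,7) (16.5,25) (6.5,36)
edge 0: (4.5,13)→(11.5,7)  cross = 4.5·7 − 11.5·13 = -118.0000; (r_i+r_j)·cross = 16·-118.0000 = -1888.0000
edge 1: (11.5,7)→(16.5,25)  cross = 11.5·25 − 16.5·7 = 172.0000; (r_i+r_j)·cross = 28·172.0000 = 4816.0000
edge 2: (16.5,25)→(6.5,36)  cross = 16.5·36 − 6.5·25 = 431.5000; (r_i+r_j)·cross = 23·431.5000 = 9924.5000
edge 3: (6.5,36)→(4.5,13)  cross = 6.5·13 − 4.5·36 = -77.5000; (r_i+r_j)·cross = 11·-77.5000 = -852.5000
Σcross = 408.0000 → A = |Σcross|/2 = 204.0000 mm²
Σ(r_i+r_j)·cross = 12000.0000 → first moment M = |Σ|/6 = 2000.0000
R_c = M/A = 2000.0000/204.0000 = 9.8039 mm
θ = 303° = 5.288348 rad
V = θ·R_c·A = 5.288348·9.8039·204.0000 = 10576.695 mm³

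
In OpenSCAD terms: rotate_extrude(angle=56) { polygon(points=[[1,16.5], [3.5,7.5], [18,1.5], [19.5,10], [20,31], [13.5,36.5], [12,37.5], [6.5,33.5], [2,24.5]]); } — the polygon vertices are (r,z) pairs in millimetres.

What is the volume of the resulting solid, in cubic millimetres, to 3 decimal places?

Profile (r,z), 9 vertices: (1,16.5) (3.5,7.5) (18,1.5) (19.5,10) (20,31) (13.5,36.5) (12,37.5) (6.5,33.5) (2,24.5)
edge 0: (1,16.5)→(3.5,7.5)  cross = 1·7.5 − 3.5·16.5 = -50.2500; (r_i+r_j)·cross = 4.5·-50.2500 = -226.1250
edge 1: (3.5,7.5)→(18,1.5)  cross = 3.5·1.5 − 18·7.5 = -129.7500; (r_i+r_j)·cross = 21.5·-129.7500 = -2789.6250
edge 2: (18,1.5)→(19.5,10)  cross = 18·10 − 19.5·1.5 = 150.7500; (r_i+r_j)·cross = 37.5·150.7500 = 5653.1250
edge 3: (19.5,10)→(20,31)  cross = 19.5·31 − 20·10 = 404.5000; (r_i+r_j)·cross = 39.5·404.5000 = 15977.7500
edge 4: (20,31)→(13.5,36.5)  cross = 20·36.5 − 13.5·31 = 311.5000; (r_i+r_j)·cross = 33.5·311.5000 = 10435.2500
edge 5: (13.5,36.5)→(12,37.5)  cross = 13.5·37.5 − 12·36.5 = 68.2500; (r_i+r_j)·cross = 25.5·68.2500 = 1740.3750
edge 6: (12,37.5)→(6.5,33.5)  cross = 12·33.5 − 6.5·37.5 = 158.2500; (r_i+r_j)·cross = 18.5·158.2500 = 2927.6250
edge 7: (6.5,33.5)→(2,24.5)  cross = 6.5·24.5 − 2·33.5 = 92.2500; (r_i+r_j)·cross = 8.5·92.2500 = 784.1250
edge 8: (2,24.5)→(1,16.5)  cross = 2·16.5 − 1·24.5 = 8.5000; (r_i+r_j)·cross = 3·8.5000 = 25.5000
Σcross = 1014.0000 → A = |Σcross|/2 = 507.0000 mm²
Σ(r_i+r_j)·cross = 34528.0000 → first moment M = |Σ|/6 = 5754.6667
R_c = M/A = 5754.6667/507.0000 = 11.3504 mm
θ = 56° = 0.977384 rad
V = θ·R_c·A = 0.977384·11.3504·507.0000 = 5624.521 mm³

Volume = 5624.521 mm³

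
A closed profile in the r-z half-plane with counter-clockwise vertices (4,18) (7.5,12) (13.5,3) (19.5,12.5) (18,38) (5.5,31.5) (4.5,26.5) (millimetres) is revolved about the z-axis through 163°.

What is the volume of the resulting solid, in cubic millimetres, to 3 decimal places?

Profile (r,z), 7 vertices: (4,18) (7.5,12) (13.5,3) (19.5,12.5) (18,38) (5.5,31.5) (4.5,26.5)
edge 0: (4,18)→(7.5,12)  cross = 4·12 − 7.5·18 = -87.0000; (r_i+r_j)·cross = 11.5·-87.0000 = -1000.5000
edge 1: (7.5,12)→(13.5,3)  cross = 7.5·3 − 13.5·12 = -139.5000; (r_i+r_j)·cross = 21·-139.5000 = -2929.5000
edge 2: (13.5,3)→(19.5,12.5)  cross = 13.5·12.5 − 19.5·3 = 110.2500; (r_i+r_j)·cross = 33·110.2500 = 3638.2500
edge 3: (19.5,12.5)→(18,38)  cross = 19.5·38 − 18·12.5 = 516.0000; (r_i+r_j)·cross = 37.5·516.0000 = 19350.0000
edge 4: (18,38)→(5.5,31.5)  cross = 18·31.5 − 5.5·38 = 358.0000; (r_i+r_j)·cross = 23.5·358.0000 = 8413.0000
edge 5: (5.5,31.5)→(4.5,26.5)  cross = 5.5·26.5 − 4.5·31.5 = 4.0000; (r_i+r_j)·cross = 10·4.0000 = 40.0000
edge 6: (4.5,26.5)→(4,18)  cross = 4.5·18 − 4·26.5 = -25.0000; (r_i+r_j)·cross = 8.5·-25.0000 = -212.5000
Σcross = 736.7500 → A = |Σcross|/2 = 368.3750 mm²
Σ(r_i+r_j)·cross = 27298.7500 → first moment M = |Σ|/6 = 4549.7917
R_c = M/A = 4549.7917/368.3750 = 12.3510 mm
θ = 163° = 2.844887 rad
V = θ·R_c·A = 2.844887·12.3510·368.3750 = 12943.642 mm³

Volume = 12943.642 mm³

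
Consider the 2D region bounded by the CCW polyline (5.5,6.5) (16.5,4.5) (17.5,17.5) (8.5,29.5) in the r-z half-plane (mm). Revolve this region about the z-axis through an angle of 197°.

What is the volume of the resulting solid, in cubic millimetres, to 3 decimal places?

Profile (r,z), 4 vertices: (5.5,6.5) (16.5,4.5) (17.5,17.5) (8.5,29.5)
edge 0: (5.5,6.5)→(16.5,4.5)  cross = 5.5·4.5 − 16.5·6.5 = -82.5000; (r_i+r_j)·cross = 22·-82.5000 = -1815.0000
edge 1: (16.5,4.5)→(17.5,17.5)  cross = 16.5·17.5 − 17.5·4.5 = 210.0000; (r_i+r_j)·cross = 34·210.0000 = 7140.0000
edge 2: (17.5,17.5)→(8.5,29.5)  cross = 17.5·29.5 − 8.5·17.5 = 367.5000; (r_i+r_j)·cross = 26·367.5000 = 9555.0000
edge 3: (8.5,29.5)→(5.5,6.5)  cross = 8.5·6.5 − 5.5·29.5 = -107.0000; (r_i+r_j)·cross = 14·-107.0000 = -1498.0000
Σcross = 388.0000 → A = |Σcross|/2 = 194.0000 mm²
Σ(r_i+r_j)·cross = 13382.0000 → first moment M = |Σ|/6 = 2230.3333
R_c = M/A = 2230.3333/194.0000 = 11.4966 mm
θ = 197° = 3.438299 rad
V = θ·R_c·A = 3.438299·11.4966·194.0000 = 7668.552 mm³

Volume = 7668.552 mm³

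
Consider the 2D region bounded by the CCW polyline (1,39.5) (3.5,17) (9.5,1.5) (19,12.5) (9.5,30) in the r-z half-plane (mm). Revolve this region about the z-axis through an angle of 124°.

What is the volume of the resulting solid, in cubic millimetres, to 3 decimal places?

Volume = 5944.719 mm³

Profile (r,z), 5 vertices: (1,39.5) (3.5,17) (9.5,1.5) (19,12.5) (9.5,30)
edge 0: (1,39.5)→(3.5,17)  cross = 1·17 − 3.5·39.5 = -121.2500; (r_i+r_j)·cross = 4.5·-121.2500 = -545.6250
edge 1: (3.5,17)→(9.5,1.5)  cross = 3.5·1.5 − 9.5·17 = -156.2500; (r_i+r_j)·cross = 13·-156.2500 = -2031.2500
edge 2: (9.5,1.5)→(19,12.5)  cross = 9.5·12.5 − 19·1.5 = 90.2500; (r_i+r_j)·cross = 28.5·90.2500 = 2572.1250
edge 3: (19,12.5)→(9.5,30)  cross = 19·30 − 9.5·12.5 = 451.2500; (r_i+r_j)·cross = 28.5·451.2500 = 12860.6250
edge 4: (9.5,30)→(1,39.5)  cross = 9.5·39.5 − 1·30 = 345.2500; (r_i+r_j)·cross = 10.5·345.2500 = 3625.1250
Σcross = 609.2500 → A = |Σcross|/2 = 304.6250 mm²
Σ(r_i+r_j)·cross = 16481.0000 → first moment M = |Σ|/6 = 2746.8333
R_c = M/A = 2746.8333/304.6250 = 9.0171 mm
θ = 124° = 2.164208 rad
V = θ·R_c·A = 2.164208·9.0171·304.6250 = 5944.719 mm³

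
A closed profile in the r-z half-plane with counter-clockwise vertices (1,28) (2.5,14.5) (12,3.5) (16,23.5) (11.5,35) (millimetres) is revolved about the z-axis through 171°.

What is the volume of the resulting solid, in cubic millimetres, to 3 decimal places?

Volume = 7607.151 mm³

Profile (r,z), 5 vertices: (1,28) (2.5,14.5) (12,3.5) (16,23.5) (11.5,35)
edge 0: (1,28)→(2.5,14.5)  cross = 1·14.5 − 2.5·28 = -55.5000; (r_i+r_j)·cross = 3.5·-55.5000 = -194.2500
edge 1: (2.5,14.5)→(12,3.5)  cross = 2.5·3.5 − 12·14.5 = -165.2500; (r_i+r_j)·cross = 14.5·-165.2500 = -2396.1250
edge 2: (12,3.5)→(16,23.5)  cross = 12·23.5 − 16·3.5 = 226.0000; (r_i+r_j)·cross = 28·226.0000 = 6328.0000
edge 3: (16,23.5)→(11.5,35)  cross = 16·35 − 11.5·23.5 = 289.7500; (r_i+r_j)·cross = 27.5·289.7500 = 7968.1250
edge 4: (11.5,35)→(1,28)  cross = 11.5·28 − 1·35 = 287.0000; (r_i+r_j)·cross = 12.5·287.0000 = 3587.5000
Σcross = 582.0000 → A = |Σcross|/2 = 291.0000 mm²
Σ(r_i+r_j)·cross = 15293.2500 → first moment M = |Σ|/6 = 2548.8750
R_c = M/A = 2548.8750/291.0000 = 8.7590 mm
θ = 171° = 2.984513 rad
V = θ·R_c·A = 2.984513·8.7590·291.0000 = 7607.151 mm³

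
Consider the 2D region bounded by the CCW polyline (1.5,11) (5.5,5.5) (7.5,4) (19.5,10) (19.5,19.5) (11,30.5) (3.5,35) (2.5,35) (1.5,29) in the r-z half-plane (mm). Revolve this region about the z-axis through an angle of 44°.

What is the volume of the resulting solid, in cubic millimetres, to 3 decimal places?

Profile (r,z), 9 vertices: (1.5,11) (5.5,5.5) (7.5,4) (19.5,10) (19.5,19.5) (11,30.5) (3.5,35) (2.5,35) (1.5,29)
edge 0: (1.5,11)→(5.5,5.5)  cross = 1.5·5.5 − 5.5·11 = -52.2500; (r_i+r_j)·cross = 7·-52.2500 = -365.7500
edge 1: (5.5,5.5)→(7.5,4)  cross = 5.5·4 − 7.5·5.5 = -19.2500; (r_i+r_j)·cross = 13·-19.2500 = -250.2500
edge 2: (7.5,4)→(19.5,10)  cross = 7.5·10 − 19.5·4 = -3.0000; (r_i+r_j)·cross = 27·-3.0000 = -81.0000
edge 3: (19.5,10)→(19.5,19.5)  cross = 19.5·19.5 − 19.5·10 = 185.2500; (r_i+r_j)·cross = 39·185.2500 = 7224.7500
edge 4: (19.5,19.5)→(11,30.5)  cross = 19.5·30.5 − 11·19.5 = 380.2500; (r_i+r_j)·cross = 30.5·380.2500 = 11597.6250
edge 5: (11,30.5)→(3.5,35)  cross = 11·35 − 3.5·30.5 = 278.2500; (r_i+r_j)·cross = 14.5·278.2500 = 4034.6250
edge 6: (3.5,35)→(2.5,35)  cross = 3.5·35 − 2.5·35 = 35.0000; (r_i+r_j)·cross = 6·35.0000 = 210.0000
edge 7: (2.5,35)→(1.5,29)  cross = 2.5·29 − 1.5·35 = 20.0000; (r_i+r_j)·cross = 4·20.0000 = 80.0000
edge 8: (1.5,29)→(1.5,11)  cross = 1.5·11 − 1.5·29 = -27.0000; (r_i+r_j)·cross = 3·-27.0000 = -81.0000
Σcross = 797.2500 → A = |Σcross|/2 = 398.6250 mm²
Σ(r_i+r_j)·cross = 22369.0000 → first moment M = |Σ|/6 = 3728.1667
R_c = M/A = 3728.1667/398.6250 = 9.3526 mm
θ = 44° = 0.767945 rad
V = θ·R_c·A = 0.767945·9.3526·398.6250 = 2863.026 mm³

Volume = 2863.026 mm³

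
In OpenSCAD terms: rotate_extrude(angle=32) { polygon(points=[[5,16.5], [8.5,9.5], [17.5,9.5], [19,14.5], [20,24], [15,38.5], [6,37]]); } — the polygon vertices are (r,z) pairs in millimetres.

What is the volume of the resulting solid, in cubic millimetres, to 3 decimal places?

Profile (r,z), 7 vertices: (5,16.5) (8.5,9.5) (17.5,9.5) (19,14.5) (20,24) (15,38.5) (6,37)
edge 0: (5,16.5)→(8.5,9.5)  cross = 5·9.5 − 8.5·16.5 = -92.7500; (r_i+r_j)·cross = 13.5·-92.7500 = -1252.1250
edge 1: (8.5,9.5)→(17.5,9.5)  cross = 8.5·9.5 − 17.5·9.5 = -85.5000; (r_i+r_j)·cross = 26·-85.5000 = -2223.0000
edge 2: (17.5,9.5)→(19,14.5)  cross = 17.5·14.5 − 19·9.5 = 73.2500; (r_i+r_j)·cross = 36.5·73.2500 = 2673.6250
edge 3: (19,14.5)→(20,24)  cross = 19·24 − 20·14.5 = 166.0000; (r_i+r_j)·cross = 39·166.0000 = 6474.0000
edge 4: (20,24)→(15,38.5)  cross = 20·38.5 − 15·24 = 410.0000; (r_i+r_j)·cross = 35·410.0000 = 14350.0000
edge 5: (15,38.5)→(6,37)  cross = 15·37 − 6·38.5 = 324.0000; (r_i+r_j)·cross = 21·324.0000 = 6804.0000
edge 6: (6,37)→(5,16.5)  cross = 6·16.5 − 5·37 = -86.0000; (r_i+r_j)·cross = 11·-86.0000 = -946.0000
Σcross = 709.0000 → A = |Σcross|/2 = 354.5000 mm²
Σ(r_i+r_j)·cross = 25880.5000 → first moment M = |Σ|/6 = 4313.4167
R_c = M/A = 4313.4167/354.5000 = 12.1676 mm
θ = 32° = 0.558505 rad
V = θ·R_c·A = 0.558505·12.1676·354.5000 = 2409.066 mm³

Volume = 2409.066 mm³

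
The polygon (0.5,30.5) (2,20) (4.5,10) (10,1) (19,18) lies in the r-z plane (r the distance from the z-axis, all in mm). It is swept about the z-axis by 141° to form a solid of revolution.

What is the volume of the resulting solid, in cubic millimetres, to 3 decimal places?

Volume = 5670.972 mm³

Profile (r,z), 5 vertices: (0.5,30.5) (2,20) (4.5,10) (10,1) (19,18)
edge 0: (0.5,30.5)→(2,20)  cross = 0.5·20 − 2·30.5 = -51.0000; (r_i+r_j)·cross = 2.5·-51.0000 = -127.5000
edge 1: (2,20)→(4.5,10)  cross = 2·10 − 4.5·20 = -70.0000; (r_i+r_j)·cross = 6.5·-70.0000 = -455.0000
edge 2: (4.5,10)→(10,1)  cross = 4.5·1 − 10·10 = -95.5000; (r_i+r_j)·cross = 14.5·-95.5000 = -1384.7500
edge 3: (10,1)→(19,18)  cross = 10·18 − 19·1 = 161.0000; (r_i+r_j)·cross = 29·161.0000 = 4669.0000
edge 4: (19,18)→(0.5,30.5)  cross = 19·30.5 − 0.5·18 = 570.5000; (r_i+r_j)·cross = 19.5·570.5000 = 11124.7500
Σcross = 515.0000 → A = |Σcross|/2 = 257.5000 mm²
Σ(r_i+r_j)·cross = 13826.5000 → first moment M = |Σ|/6 = 2304.4167
R_c = M/A = 2304.4167/257.5000 = 8.9492 mm
θ = 141° = 2.460914 rad
V = θ·R_c·A = 2.460914·8.9492·257.5000 = 5670.972 mm³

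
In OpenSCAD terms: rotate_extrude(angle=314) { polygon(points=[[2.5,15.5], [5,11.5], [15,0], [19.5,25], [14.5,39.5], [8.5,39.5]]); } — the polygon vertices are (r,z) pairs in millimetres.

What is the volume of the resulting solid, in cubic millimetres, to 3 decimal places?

Volume = 26305.032 mm³

Profile (r,z), 6 vertices: (2.5,15.5) (5,11.5) (15,0) (19.5,25) (14.5,39.5) (8.5,39.5)
edge 0: (2.5,15.5)→(5,11.5)  cross = 2.5·11.5 − 5·15.5 = -48.7500; (r_i+r_j)·cross = 7.5·-48.7500 = -365.6250
edge 1: (5,11.5)→(15,0)  cross = 5·0 − 15·11.5 = -172.5000; (r_i+r_j)·cross = 20·-172.5000 = -3450.0000
edge 2: (15,0)→(19.5,25)  cross = 15·25 − 19.5·0 = 375.0000; (r_i+r_j)·cross = 34.5·375.0000 = 12937.5000
edge 3: (19.5,25)→(14.5,39.5)  cross = 19.5·39.5 − 14.5·25 = 407.7500; (r_i+r_j)·cross = 34·407.7500 = 13863.5000
edge 4: (14.5,39.5)→(8.5,39.5)  cross = 14.5·39.5 − 8.5·39.5 = 237.0000; (r_i+r_j)·cross = 23·237.0000 = 5451.0000
edge 5: (8.5,39.5)→(2.5,15.5)  cross = 8.5·15.5 − 2.5·39.5 = 33.0000; (r_i+r_j)·cross = 11·33.0000 = 363.0000
Σcross = 831.5000 → A = |Σcross|/2 = 415.7500 mm²
Σ(r_i+r_j)·cross = 28799.3750 → first moment M = |Σ|/6 = 4799.8958
R_c = M/A = 4799.8958/415.7500 = 11.5451 mm
θ = 314° = 5.480334 rad
V = θ·R_c·A = 5.480334·11.5451·415.7500 = 26305.032 mm³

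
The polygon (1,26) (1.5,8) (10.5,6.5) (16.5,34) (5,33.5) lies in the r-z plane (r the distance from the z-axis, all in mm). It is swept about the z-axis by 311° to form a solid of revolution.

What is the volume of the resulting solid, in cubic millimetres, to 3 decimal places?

Volume = 13192.578 mm³

Profile (r,z), 5 vertices: (1,26) (1.5,8) (10.5,6.5) (16.5,34) (5,33.5)
edge 0: (1,26)→(1.5,8)  cross = 1·8 − 1.5·26 = -31.0000; (r_i+r_j)·cross = 2.5·-31.0000 = -77.5000
edge 1: (1.5,8)→(10.5,6.5)  cross = 1.5·6.5 − 10.5·8 = -74.2500; (r_i+r_j)·cross = 12·-74.2500 = -891.0000
edge 2: (10.5,6.5)→(16.5,34)  cross = 10.5·34 − 16.5·6.5 = 249.7500; (r_i+r_j)·cross = 27·249.7500 = 6743.2500
edge 3: (16.5,34)→(5,33.5)  cross = 16.5·33.5 − 5·34 = 382.7500; (r_i+r_j)·cross = 21.5·382.7500 = 8229.1250
edge 4: (5,33.5)→(1,26)  cross = 5·26 − 1·33.5 = 96.5000; (r_i+r_j)·cross = 6·96.5000 = 579.0000
Σcross = 623.7500 → A = |Σcross|/2 = 311.8750 mm²
Σ(r_i+r_j)·cross = 14582.8750 → first moment M = |Σ|/6 = 2430.4792
R_c = M/A = 2430.4792/311.8750 = 7.7931 mm
θ = 311° = 5.427974 rad
V = θ·R_c·A = 5.427974·7.7931·311.8750 = 13192.578 mm³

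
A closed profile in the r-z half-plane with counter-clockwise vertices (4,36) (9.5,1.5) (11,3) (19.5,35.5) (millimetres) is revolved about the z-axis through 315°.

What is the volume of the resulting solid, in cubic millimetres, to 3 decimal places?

Volume = 17405.994 mm³

Profile (r,z), 4 vertices: (4,36) (9.5,1.5) (11,3) (19.5,35.5)
edge 0: (4,36)→(9.5,1.5)  cross = 4·1.5 − 9.5·36 = -336.0000; (r_i+r_j)·cross = 13.5·-336.0000 = -4536.0000
edge 1: (9.5,1.5)→(11,3)  cross = 9.5·3 − 11·1.5 = 12.0000; (r_i+r_j)·cross = 20.5·12.0000 = 246.0000
edge 2: (11,3)→(19.5,35.5)  cross = 11·35.5 − 19.5·3 = 332.0000; (r_i+r_j)·cross = 30.5·332.0000 = 10126.0000
edge 3: (19.5,35.5)→(4,36)  cross = 19.5·36 − 4·35.5 = 560.0000; (r_i+r_j)·cross = 23.5·560.0000 = 13160.0000
Σcross = 568.0000 → A = |Σcross|/2 = 284.0000 mm²
Σ(r_i+r_j)·cross = 18996.0000 → first moment M = |Σ|/6 = 3166.0000
R_c = M/A = 3166.0000/284.0000 = 11.1479 mm
θ = 315° = 5.497787 rad
V = θ·R_c·A = 5.497787·11.1479·284.0000 = 17405.994 mm³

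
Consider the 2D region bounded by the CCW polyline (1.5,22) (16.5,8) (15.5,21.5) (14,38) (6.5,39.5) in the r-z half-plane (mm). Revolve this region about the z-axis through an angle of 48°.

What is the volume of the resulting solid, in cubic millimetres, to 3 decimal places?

Profile (r,z), 5 vertices: (1.5,22) (16.5,8) (15.5,21.5) (14,38) (6.5,39.5)
edge 0: (1.5,22)→(16.5,8)  cross = 1.5·8 − 16.5·22 = -351.0000; (r_i+r_j)·cross = 18·-351.0000 = -6318.0000
edge 1: (16.5,8)→(15.5,21.5)  cross = 16.5·21.5 − 15.5·8 = 230.7500; (r_i+r_j)·cross = 32·230.7500 = 7384.0000
edge 2: (15.5,21.5)→(14,38)  cross = 15.5·38 − 14·21.5 = 288.0000; (r_i+r_j)·cross = 29.5·288.0000 = 8496.0000
edge 3: (14,38)→(6.5,39.5)  cross = 14·39.5 − 6.5·38 = 306.0000; (r_i+r_j)·cross = 20.5·306.0000 = 6273.0000
edge 4: (6.5,39.5)→(1.5,22)  cross = 6.5·22 − 1.5·39.5 = 83.7500; (r_i+r_j)·cross = 8·83.7500 = 670.0000
Σcross = 557.5000 → A = |Σcross|/2 = 278.7500 mm²
Σ(r_i+r_j)·cross = 16505.0000 → first moment M = |Σ|/6 = 2750.8333
R_c = M/A = 2750.8333/278.7500 = 9.8685 mm
θ = 48° = 0.837758 rad
V = θ·R_c·A = 0.837758·9.8685·278.7500 = 2304.533 mm³

Volume = 2304.533 mm³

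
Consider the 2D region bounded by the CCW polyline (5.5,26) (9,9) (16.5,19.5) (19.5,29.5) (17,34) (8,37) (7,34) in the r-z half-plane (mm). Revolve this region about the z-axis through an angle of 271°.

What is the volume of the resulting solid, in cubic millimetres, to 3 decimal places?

Profile (r,z), 7 vertices: (5.5,26) (9,9) (16.5,19.5) (19.5,29.5) (17,34) (8,37) (7,34)
edge 0: (5.5,26)→(9,9)  cross = 5.5·9 − 9·26 = -184.5000; (r_i+r_j)·cross = 14.5·-184.5000 = -2675.2500
edge 1: (9,9)→(16.5,19.5)  cross = 9·19.5 − 16.5·9 = 27.0000; (r_i+r_j)·cross = 25.5·27.0000 = 688.5000
edge 2: (16.5,19.5)→(19.5,29.5)  cross = 16.5·29.5 − 19.5·19.5 = 106.5000; (r_i+r_j)·cross = 36·106.5000 = 3834.0000
edge 3: (19.5,29.5)→(17,34)  cross = 19.5·34 − 17·29.5 = 161.5000; (r_i+r_j)·cross = 36.5·161.5000 = 5894.7500
edge 4: (17,34)→(8,37)  cross = 17·37 − 8·34 = 357.0000; (r_i+r_j)·cross = 25·357.0000 = 8925.0000
edge 5: (8,37)→(7,34)  cross = 8·34 − 7·37 = 13.0000; (r_i+r_j)·cross = 15·13.0000 = 195.0000
edge 6: (7,34)→(5.5,26)  cross = 7·26 − 5.5·34 = -5.0000; (r_i+r_j)·cross = 12.5·-5.0000 = -62.5000
Σcross = 475.5000 → A = |Σcross|/2 = 237.7500 mm²
Σ(r_i+r_j)·cross = 16799.5000 → first moment M = |Σ|/6 = 2799.9167
R_c = M/A = 2799.9167/237.7500 = 11.7767 mm
θ = 271° = 4.729842 rad
V = θ·R_c·A = 4.729842·11.7767·237.7500 = 13243.164 mm³

Volume = 13243.164 mm³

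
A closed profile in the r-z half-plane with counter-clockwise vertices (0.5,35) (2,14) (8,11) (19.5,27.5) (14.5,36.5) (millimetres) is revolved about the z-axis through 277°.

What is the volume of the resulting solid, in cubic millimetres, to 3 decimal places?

Volume = 13757.955 mm³

Profile (r,z), 5 vertices: (0.5,35) (2,14) (8,11) (19.5,27.5) (14.5,36.5)
edge 0: (0.5,35)→(2,14)  cross = 0.5·14 − 2·35 = -63.0000; (r_i+r_j)·cross = 2.5·-63.0000 = -157.5000
edge 1: (2,14)→(8,11)  cross = 2·11 − 8·14 = -90.0000; (r_i+r_j)·cross = 10·-90.0000 = -900.0000
edge 2: (8,11)→(19.5,27.5)  cross = 8·27.5 − 19.5·11 = 5.5000; (r_i+r_j)·cross = 27.5·5.5000 = 151.2500
edge 3: (19.5,27.5)→(14.5,36.5)  cross = 19.5·36.5 − 14.5·27.5 = 313.0000; (r_i+r_j)·cross = 34·313.0000 = 10642.0000
edge 4: (14.5,36.5)→(0.5,35)  cross = 14.5·35 − 0.5·36.5 = 489.2500; (r_i+r_j)·cross = 15·489.2500 = 7338.7500
Σcross = 654.7500 → A = |Σcross|/2 = 327.3750 mm²
Σ(r_i+r_j)·cross = 17074.5000 → first moment M = |Σ|/6 = 2845.7500
R_c = M/A = 2845.7500/327.3750 = 8.6926 mm
θ = 277° = 4.834562 rad
V = θ·R_c·A = 4.834562·8.6926·327.3750 = 13757.955 mm³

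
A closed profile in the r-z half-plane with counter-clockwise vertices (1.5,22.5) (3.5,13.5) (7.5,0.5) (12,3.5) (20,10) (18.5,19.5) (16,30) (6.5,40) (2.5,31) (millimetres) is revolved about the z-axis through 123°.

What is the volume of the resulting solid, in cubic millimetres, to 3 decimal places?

Profile (r,z), 9 vertices: (1.5,22.5) (3.5,13.5) (7.5,0.5) (12,3.5) (20,10) (18.5,19.5) (16,30) (6.5,40) (2.5,31)
edge 0: (1.5,22.5)→(3.5,13.5)  cross = 1.5·13.5 − 3.5·22.5 = -58.5000; (r_i+r_j)·cross = 5·-58.5000 = -292.5000
edge 1: (3.5,13.5)→(7.5,0.5)  cross = 3.5·0.5 − 7.5·13.5 = -99.5000; (r_i+r_j)·cross = 11·-99.5000 = -1094.5000
edge 2: (7.5,0.5)→(12,3.5)  cross = 7.5·3.5 − 12·0.5 = 20.2500; (r_i+r_j)·cross = 19.5·20.2500 = 394.8750
edge 3: (12,3.5)→(20,10)  cross = 12·10 − 20·3.5 = 50.0000; (r_i+r_j)·cross = 32·50.0000 = 1600.0000
edge 4: (20,10)→(18.5,19.5)  cross = 20·19.5 − 18.5·10 = 205.0000; (r_i+r_j)·cross = 38.5·205.0000 = 7892.5000
edge 5: (18.5,19.5)→(16,30)  cross = 18.5·30 − 16·19.5 = 243.0000; (r_i+r_j)·cross = 34.5·243.0000 = 8383.5000
edge 6: (16,30)→(6.5,40)  cross = 16·40 − 6.5·30 = 445.0000; (r_i+r_j)·cross = 22.5·445.0000 = 10012.5000
edge 7: (6.5,40)→(2.5,31)  cross = 6.5·31 − 2.5·40 = 101.5000; (r_i+r_j)·cross = 9·101.5000 = 913.5000
edge 8: (2.5,31)→(1.5,22.5)  cross = 2.5·22.5 − 1.5·31 = 9.7500; (r_i+r_j)·cross = 4·9.7500 = 39.0000
Σcross = 916.5000 → A = |Σcross|/2 = 458.2500 mm²
Σ(r_i+r_j)·cross = 27848.8750 → first moment M = |Σ|/6 = 4641.4792
R_c = M/A = 4641.4792/458.2500 = 10.1287 mm
θ = 123° = 2.146755 rad
V = θ·R_c·A = 2.146755·10.1287·458.2500 = 9964.119 mm³

Volume = 9964.119 mm³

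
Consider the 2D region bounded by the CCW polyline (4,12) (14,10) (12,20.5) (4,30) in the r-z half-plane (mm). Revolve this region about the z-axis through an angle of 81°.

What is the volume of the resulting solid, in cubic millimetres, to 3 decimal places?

Volume = 1392.511 mm³

Profile (r,z), 4 vertices: (4,12) (14,10) (12,20.5) (4,30)
edge 0: (4,12)→(14,10)  cross = 4·10 − 14·12 = -128.0000; (r_i+r_j)·cross = 18·-128.0000 = -2304.0000
edge 1: (14,10)→(12,20.5)  cross = 14·20.5 − 12·10 = 167.0000; (r_i+r_j)·cross = 26·167.0000 = 4342.0000
edge 2: (12,20.5)→(4,30)  cross = 12·30 − 4·20.5 = 278.0000; (r_i+r_j)·cross = 16·278.0000 = 4448.0000
edge 3: (4,30)→(4,12)  cross = 4·12 − 4·30 = -72.0000; (r_i+r_j)·cross = 8·-72.0000 = -576.0000
Σcross = 245.0000 → A = |Σcross|/2 = 122.5000 mm²
Σ(r_i+r_j)·cross = 5910.0000 → first moment M = |Σ|/6 = 985.0000
R_c = M/A = 985.0000/122.5000 = 8.0408 mm
θ = 81° = 1.413717 rad
V = θ·R_c·A = 1.413717·8.0408·122.5000 = 1392.511 mm³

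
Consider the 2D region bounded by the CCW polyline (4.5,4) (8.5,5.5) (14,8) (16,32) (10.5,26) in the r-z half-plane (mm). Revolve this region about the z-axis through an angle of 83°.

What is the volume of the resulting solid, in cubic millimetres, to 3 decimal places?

Profile (r,z), 5 vertices: (4.5,4) (8.5,5.5) (14,8) (16,32) (10.5,26)
edge 0: (4.5,4)→(8.5,5.5)  cross = 4.5·5.5 − 8.5·4 = -9.2500; (r_i+r_j)·cross = 13·-9.2500 = -120.2500
edge 1: (8.5,5.5)→(14,8)  cross = 8.5·8 − 14·5.5 = -9.0000; (r_i+r_j)·cross = 22.5·-9.0000 = -202.5000
edge 2: (14,8)→(16,32)  cross = 14·32 − 16·8 = 320.0000; (r_i+r_j)·cross = 30·320.0000 = 9600.0000
edge 3: (16,32)→(10.5,26)  cross = 16·26 − 10.5·32 = 80.0000; (r_i+r_j)·cross = 26.5·80.0000 = 2120.0000
edge 4: (10.5,26)→(4.5,4)  cross = 10.5·4 − 4.5·26 = -75.0000; (r_i+r_j)·cross = 15·-75.0000 = -1125.0000
Σcross = 306.7500 → A = |Σcross|/2 = 153.3750 mm²
Σ(r_i+r_j)·cross = 10272.2500 → first moment M = |Σ|/6 = 1712.0417
R_c = M/A = 1712.0417/153.3750 = 11.1625 mm
θ = 83° = 1.448623 rad
V = θ·R_c·A = 1.448623·11.1625·153.3750 = 2480.103 mm³

Volume = 2480.103 mm³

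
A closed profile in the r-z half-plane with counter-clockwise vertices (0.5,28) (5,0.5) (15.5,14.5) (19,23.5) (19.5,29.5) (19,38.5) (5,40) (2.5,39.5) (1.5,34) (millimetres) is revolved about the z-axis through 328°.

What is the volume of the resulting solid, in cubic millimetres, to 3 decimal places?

Profile (r,z), 9 vertices: (0.5,28) (5,0.5) (15.5,14.5) (19,23.5) (19.5,29.5) (19,38.5) (5,40) (2.5,39.5) (1.5,34)
edge 0: (0.5,28)→(5,0.5)  cross = 0.5·0.5 − 5·28 = -139.7500; (r_i+r_j)·cross = 5.5·-139.7500 = -768.6250
edge 1: (5,0.5)→(15.5,14.5)  cross = 5·14.5 − 15.5·0.5 = 64.7500; (r_i+r_j)·cross = 20.5·64.7500 = 1327.3750
edge 2: (15.5,14.5)→(19,23.5)  cross = 15.5·23.5 − 19·14.5 = 88.7500; (r_i+r_j)·cross = 34.5·88.7500 = 3061.8750
edge 3: (19,23.5)→(19.5,29.5)  cross = 19·29.5 − 19.5·23.5 = 102.2500; (r_i+r_j)·cross = 38.5·102.2500 = 3936.6250
edge 4: (19.5,29.5)→(19,38.5)  cross = 19.5·38.5 − 19·29.5 = 190.2500; (r_i+r_j)·cross = 38.5·190.2500 = 7324.6250
edge 5: (19,38.5)→(5,40)  cross = 19·40 − 5·38.5 = 567.5000; (r_i+r_j)·cross = 24·567.5000 = 13620.0000
edge 6: (5,40)→(2.5,39.5)  cross = 5·39.5 − 2.5·40 = 97.5000; (r_i+r_j)·cross = 7.5·97.5000 = 731.2500
edge 7: (2.5,39.5)→(1.5,34)  cross = 2.5·34 − 1.5·39.5 = 25.7500; (r_i+r_j)·cross = 4·25.7500 = 103.0000
edge 8: (1.5,34)→(0.5,28)  cross = 1.5·28 − 0.5·34 = 25.0000; (r_i+r_j)·cross = 2·25.0000 = 50.0000
Σcross = 1022.0000 → A = |Σcross|/2 = 511.0000 mm²
Σ(r_i+r_j)·cross = 29386.1250 → first moment M = |Σ|/6 = 4897.6875
R_c = M/A = 4897.6875/511.0000 = 9.5845 mm
θ = 328° = 5.724680 rad
V = θ·R_c·A = 5.724680·9.5845·511.0000 = 28037.693 mm³

Volume = 28037.693 mm³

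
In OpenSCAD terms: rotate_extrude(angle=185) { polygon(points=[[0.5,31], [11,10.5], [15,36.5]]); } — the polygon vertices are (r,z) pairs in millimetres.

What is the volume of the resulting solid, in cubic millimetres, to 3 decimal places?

Profile (r,z), 3 vertices: (0.5,31) (11,10.5) (15,36.5)
edge 0: (0.5,31)→(11,10.5)  cross = 0.5·10.5 − 11·31 = -335.7500; (r_i+r_j)·cross = 11.5·-335.7500 = -3861.1250
edge 1: (11,10.5)→(15,36.5)  cross = 11·36.5 − 15·10.5 = 244.0000; (r_i+r_j)·cross = 26·244.0000 = 6344.0000
edge 2: (15,36.5)→(0.5,31)  cross = 15·31 − 0.5·36.5 = 446.7500; (r_i+r_j)·cross = 15.5·446.7500 = 6924.6250
Σcross = 355.0000 → A = |Σcross|/2 = 177.5000 mm²
Σ(r_i+r_j)·cross = 9407.5000 → first moment M = |Σ|/6 = 1567.9167
R_c = M/A = 1567.9167/177.5000 = 8.8333 mm
θ = 185° = 3.228859 rad
V = θ·R_c·A = 3.228859·8.8333·177.5000 = 5062.582 mm³

Volume = 5062.582 mm³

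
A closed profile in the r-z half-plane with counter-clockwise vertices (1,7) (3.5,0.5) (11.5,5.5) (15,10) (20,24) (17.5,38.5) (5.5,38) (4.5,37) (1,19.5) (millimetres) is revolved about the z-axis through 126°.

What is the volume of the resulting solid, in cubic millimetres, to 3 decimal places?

Volume = 11246.502 mm³

Profile (r,z), 9 vertices: (1,7) (3.5,0.5) (11.5,5.5) (15,10) (20,24) (17.5,38.5) (5.5,38) (4.5,37) (1,19.5)
edge 0: (1,7)→(3.5,0.5)  cross = 1·0.5 − 3.5·7 = -24.0000; (r_i+r_j)·cross = 4.5·-24.0000 = -108.0000
edge 1: (3.5,0.5)→(11.5,5.5)  cross = 3.5·5.5 − 11.5·0.5 = 13.5000; (r_i+r_j)·cross = 15·13.5000 = 202.5000
edge 2: (11.5,5.5)→(15,10)  cross = 11.5·10 − 15·5.5 = 32.5000; (r_i+r_j)·cross = 26.5·32.5000 = 861.2500
edge 3: (15,10)→(20,24)  cross = 15·24 − 20·10 = 160.0000; (r_i+r_j)·cross = 35·160.0000 = 5600.0000
edge 4: (20,24)→(17.5,38.5)  cross = 20·38.5 − 17.5·24 = 350.0000; (r_i+r_j)·cross = 37.5·350.0000 = 13125.0000
edge 5: (17.5,38.5)→(5.5,38)  cross = 17.5·38 − 5.5·38.5 = 453.2500; (r_i+r_j)·cross = 23·453.2500 = 10424.7500
edge 6: (5.5,38)→(4.5,37)  cross = 5.5·37 − 4.5·38 = 32.5000; (r_i+r_j)·cross = 10·32.5000 = 325.0000
edge 7: (4.5,37)→(1,19.5)  cross = 4.5·19.5 − 1·37 = 50.7500; (r_i+r_j)·cross = 5.5·50.7500 = 279.1250
edge 8: (1,19.5)→(1,7)  cross = 1·7 − 1·19.5 = -12.5000; (r_i+r_j)·cross = 2·-12.5000 = -25.0000
Σcross = 1056.0000 → A = |Σcross|/2 = 528.0000 mm²
Σ(r_i+r_j)·cross = 30684.6250 → first moment M = |Σ|/6 = 5114.1042
R_c = M/A = 5114.1042/528.0000 = 9.6858 mm
θ = 126° = 2.199115 rad
V = θ·R_c·A = 2.199115·9.6858·528.0000 = 11246.502 mm³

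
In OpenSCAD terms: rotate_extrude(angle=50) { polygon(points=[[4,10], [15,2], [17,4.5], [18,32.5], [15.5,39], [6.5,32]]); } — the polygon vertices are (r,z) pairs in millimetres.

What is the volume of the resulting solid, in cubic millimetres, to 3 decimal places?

Volume = 3809.381 mm³

Profile (r,z), 6 vertices: (4,10) (15,2) (17,4.5) (18,32.5) (15.5,39) (6.5,32)
edge 0: (4,10)→(15,2)  cross = 4·2 − 15·10 = -142.0000; (r_i+r_j)·cross = 19·-142.0000 = -2698.0000
edge 1: (15,2)→(17,4.5)  cross = 15·4.5 − 17·2 = 33.5000; (r_i+r_j)·cross = 32·33.5000 = 1072.0000
edge 2: (17,4.5)→(18,32.5)  cross = 17·32.5 − 18·4.5 = 471.5000; (r_i+r_j)·cross = 35·471.5000 = 16502.5000
edge 3: (18,32.5)→(15.5,39)  cross = 18·39 − 15.5·32.5 = 198.2500; (r_i+r_j)·cross = 33.5·198.2500 = 6641.3750
edge 4: (15.5,39)→(6.5,32)  cross = 15.5·32 − 6.5·39 = 242.5000; (r_i+r_j)·cross = 22·242.5000 = 5335.0000
edge 5: (6.5,32)→(4,10)  cross = 6.5·10 − 4·32 = -63.0000; (r_i+r_j)·cross = 10.5·-63.0000 = -661.5000
Σcross = 740.7500 → A = |Σcross|/2 = 370.3750 mm²
Σ(r_i+r_j)·cross = 26191.3750 → first moment M = |Σ|/6 = 4365.2292
R_c = M/A = 4365.2292/370.3750 = 11.7860 mm
θ = 50° = 0.872665 rad
V = θ·R_c·A = 0.872665·11.7860·370.3750 = 3809.381 mm³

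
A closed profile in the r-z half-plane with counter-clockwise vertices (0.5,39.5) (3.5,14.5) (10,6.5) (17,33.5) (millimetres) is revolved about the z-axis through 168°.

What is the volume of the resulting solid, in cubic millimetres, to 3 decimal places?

Volume = 7499.104 mm³

Profile (r,z), 4 vertices: (0.5,39.5) (3.5,14.5) (10,6.5) (17,33.5)
edge 0: (0.5,39.5)→(3.5,14.5)  cross = 0.5·14.5 − 3.5·39.5 = -131.0000; (r_i+r_j)·cross = 4·-131.0000 = -524.0000
edge 1: (3.5,14.5)→(10,6.5)  cross = 3.5·6.5 − 10·14.5 = -122.2500; (r_i+r_j)·cross = 13.5·-122.2500 = -1650.3750
edge 2: (10,6.5)→(17,33.5)  cross = 10·33.5 − 17·6.5 = 224.5000; (r_i+r_j)·cross = 27·224.5000 = 6061.5000
edge 3: (17,33.5)→(0.5,39.5)  cross = 17·39.5 − 0.5·33.5 = 654.7500; (r_i+r_j)·cross = 17.5·654.7500 = 11458.1250
Σcross = 626.0000 → A = |Σcross|/2 = 313.0000 mm²
Σ(r_i+r_j)·cross = 15345.2500 → first moment M = |Σ|/6 = 2557.5417
R_c = M/A = 2557.5417/313.0000 = 8.1711 mm
θ = 168° = 2.932153 rad
V = θ·R_c·A = 2.932153·8.1711·313.0000 = 7499.104 mm³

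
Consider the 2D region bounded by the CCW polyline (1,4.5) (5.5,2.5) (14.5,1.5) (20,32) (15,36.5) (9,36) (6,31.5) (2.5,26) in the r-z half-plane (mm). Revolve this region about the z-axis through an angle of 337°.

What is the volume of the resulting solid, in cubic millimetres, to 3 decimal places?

Volume = 29126.351 mm³

Profile (r,z), 8 vertices: (1,4.5) (5.5,2.5) (14.5,1.5) (20,32) (15,36.5) (9,36) (6,31.5) (2.5,26)
edge 0: (1,4.5)→(5.5,2.5)  cross = 1·2.5 − 5.5·4.5 = -22.2500; (r_i+r_j)·cross = 6.5·-22.2500 = -144.6250
edge 1: (5.5,2.5)→(14.5,1.5)  cross = 5.5·1.5 − 14.5·2.5 = -28.0000; (r_i+r_j)·cross = 20·-28.0000 = -560.0000
edge 2: (14.5,1.5)→(20,32)  cross = 14.5·32 − 20·1.5 = 434.0000; (r_i+r_j)·cross = 34.5·434.0000 = 14973.0000
edge 3: (20,32)→(15,36.5)  cross = 20·36.5 − 15·32 = 250.0000; (r_i+r_j)·cross = 35·250.0000 = 8750.0000
edge 4: (15,36.5)→(9,36)  cross = 15·36 − 9·36.5 = 211.5000; (r_i+r_j)·cross = 24·211.5000 = 5076.0000
edge 5: (9,36)→(6,31.5)  cross = 9·31.5 − 6·36 = 67.5000; (r_i+r_j)·cross = 15·67.5000 = 1012.5000
edge 6: (6,31.5)→(2.5,26)  cross = 6·26 − 2.5·31.5 = 77.2500; (r_i+r_j)·cross = 8.5·77.2500 = 656.6250
edge 7: (2.5,26)→(1,4.5)  cross = 2.5·4.5 − 1·26 = -14.7500; (r_i+r_j)·cross = 3.5·-14.7500 = -51.6250
Σcross = 975.2500 → A = |Σcross|/2 = 487.6250 mm²
Σ(r_i+r_j)·cross = 29711.8750 → first moment M = |Σ|/6 = 4951.9792
R_c = M/A = 4951.9792/487.6250 = 10.1553 mm
θ = 337° = 5.881760 rad
V = θ·R_c·A = 5.881760·10.1553·487.6250 = 29126.351 mm³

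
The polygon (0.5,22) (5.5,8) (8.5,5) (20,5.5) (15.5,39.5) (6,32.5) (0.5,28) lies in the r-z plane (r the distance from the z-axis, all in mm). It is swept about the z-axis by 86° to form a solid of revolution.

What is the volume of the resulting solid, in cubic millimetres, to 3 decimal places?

Profile (r,z), 7 vertices: (0.5,22) (5.5,8) (8.5,5) (20,5.5) (15.5,39.5) (6,32.5) (0.5,28)
edge 0: (0.5,22)→(5.5,8)  cross = 0.5·8 − 5.5·22 = -117.0000; (r_i+r_j)·cross = 6·-117.0000 = -702.0000
edge 1: (5.5,8)→(8.5,5)  cross = 5.5·5 − 8.5·8 = -40.5000; (r_i+r_j)·cross = 14·-40.5000 = -567.0000
edge 2: (8.5,5)→(20,5.5)  cross = 8.5·5.5 − 20·5 = -53.2500; (r_i+r_j)·cross = 28.5·-53.2500 = -1517.6250
edge 3: (20,5.5)→(15.5,39.5)  cross = 20·39.5 − 15.5·5.5 = 704.7500; (r_i+r_j)·cross = 35.5·704.7500 = 25018.6250
edge 4: (15.5,39.5)→(6,32.5)  cross = 15.5·32.5 − 6·39.5 = 266.7500; (r_i+r_j)·cross = 21.5·266.7500 = 5735.1250
edge 5: (6,32.5)→(0.5,28)  cross = 6·28 − 0.5·32.5 = 151.7500; (r_i+r_j)·cross = 6.5·151.7500 = 986.3750
edge 6: (0.5,28)→(0.5,22)  cross = 0.5·22 − 0.5·28 = -3.0000; (r_i+r_j)·cross = 1·-3.0000 = -3.0000
Σcross = 909.5000 → A = |Σcross|/2 = 454.7500 mm²
Σ(r_i+r_j)·cross = 28950.5000 → first moment M = |Σ|/6 = 4825.0833
R_c = M/A = 4825.0833/454.7500 = 10.6104 mm
θ = 86° = 1.500983 rad
V = θ·R_c·A = 1.500983·10.6104·454.7500 = 7242.369 mm³

Volume = 7242.369 mm³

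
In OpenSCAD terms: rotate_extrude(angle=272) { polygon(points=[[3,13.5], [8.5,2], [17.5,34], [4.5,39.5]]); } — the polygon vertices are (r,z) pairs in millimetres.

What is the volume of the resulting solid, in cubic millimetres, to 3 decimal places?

Profile (r,z), 4 vertices: (3,13.5) (8.5,2) (17.5,34) (4.5,39.5)
edge 0: (3,13.5)→(8.5,2)  cross = 3·2 − 8.5·13.5 = -108.7500; (r_i+r_j)·cross = 11.5·-108.7500 = -1250.6250
edge 1: (8.5,2)→(17.5,34)  cross = 8.5·34 − 17.5·2 = 254.0000; (r_i+r_j)·cross = 26·254.0000 = 6604.0000
edge 2: (17.5,34)→(4.5,39.5)  cross = 17.5·39.5 − 4.5·34 = 538.2500; (r_i+r_j)·cross = 22·538.2500 = 11841.5000
edge 3: (4.5,39.5)→(3,13.5)  cross = 4.5·13.5 − 3·39.5 = -57.7500; (r_i+r_j)·cross = 7.5·-57.7500 = -433.1250
Σcross = 625.7500 → A = |Σcross|/2 = 312.8750 mm²
Σ(r_i+r_j)·cross = 16761.7500 → first moment M = |Σ|/6 = 2793.6250
R_c = M/A = 2793.6250/312.8750 = 8.9289 mm
θ = 272° = 4.747296 rad
V = θ·R_c·A = 4.747296·8.9289·312.8750 = 13262.164 mm³

Volume = 13262.164 mm³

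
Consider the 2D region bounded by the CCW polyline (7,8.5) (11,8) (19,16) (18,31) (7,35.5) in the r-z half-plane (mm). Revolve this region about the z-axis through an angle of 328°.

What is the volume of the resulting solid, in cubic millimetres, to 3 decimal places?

Profile (r,z), 5 vertices: (7,8.5) (11,8) (19,16) (18,31) (7,35.5)
edge 0: (7,8.5)→(11,8)  cross = 7·8 − 11·8.5 = -37.5000; (r_i+r_j)·cross = 18·-37.5000 = -675.0000
edge 1: (11,8)→(19,16)  cross = 11·16 − 19·8 = 24.0000; (r_i+r_j)·cross = 30·24.0000 = 720.0000
edge 2: (19,16)→(18,31)  cross = 19·31 − 18·16 = 301.0000; (r_i+r_j)·cross = 37·301.0000 = 11137.0000
edge 3: (18,31)→(7,35.5)  cross = 18·35.5 − 7·31 = 422.0000; (r_i+r_j)·cross = 25·422.0000 = 10550.0000
edge 4: (7,35.5)→(7,8.5)  cross = 7·8.5 − 7·35.5 = -189.0000; (r_i+r_j)·cross = 14·-189.0000 = -2646.0000
Σcross = 520.5000 → A = |Σcross|/2 = 260.2500 mm²
Σ(r_i+r_j)·cross = 19086.0000 → first moment M = |Σ|/6 = 3181.0000
R_c = M/A = 3181.0000/260.2500 = 12.2229 mm
θ = 328° = 5.724680 rad
V = θ·R_c·A = 5.724680·12.2229·260.2500 = 18210.207 mm³

Volume = 18210.207 mm³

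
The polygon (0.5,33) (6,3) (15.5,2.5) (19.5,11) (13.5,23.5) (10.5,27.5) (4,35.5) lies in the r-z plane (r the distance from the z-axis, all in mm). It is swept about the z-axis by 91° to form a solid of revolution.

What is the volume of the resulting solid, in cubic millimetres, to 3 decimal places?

Volume = 5251.944 mm³

Profile (r,z), 7 vertices: (0.5,33) (6,3) (15.5,2.5) (19.5,11) (13.5,23.5) (10.5,27.5) (4,35.5)
edge 0: (0.5,33)→(6,3)  cross = 0.5·3 − 6·33 = -196.5000; (r_i+r_j)·cross = 6.5·-196.5000 = -1277.2500
edge 1: (6,3)→(15.5,2.5)  cross = 6·2.5 − 15.5·3 = -31.5000; (r_i+r_j)·cross = 21.5·-31.5000 = -677.2500
edge 2: (15.5,2.5)→(19.5,11)  cross = 15.5·11 − 19.5·2.5 = 121.7500; (r_i+r_j)·cross = 35·121.7500 = 4261.2500
edge 3: (19.5,11)→(13.5,23.5)  cross = 19.5·23.5 − 13.5·11 = 309.7500; (r_i+r_j)·cross = 33·309.7500 = 10221.7500
edge 4: (13.5,23.5)→(10.5,27.5)  cross = 13.5·27.5 − 10.5·23.5 = 124.5000; (r_i+r_j)·cross = 24·124.5000 = 2988.0000
edge 5: (10.5,27.5)→(4,35.5)  cross = 10.5·35.5 − 4·27.5 = 262.7500; (r_i+r_j)·cross = 14.5·262.7500 = 3809.8750
edge 6: (4,35.5)→(0.5,33)  cross = 4·33 − 0.5·35.5 = 114.2500; (r_i+r_j)·cross = 4.5·114.2500 = 514.1250
Σcross = 705.0000 → A = |Σcross|/2 = 352.5000 mm²
Σ(r_i+r_j)·cross = 19840.5000 → first moment M = |Σ|/6 = 3306.7500
R_c = M/A = 3306.7500/352.5000 = 9.3809 mm
θ = 91° = 1.588250 rad
V = θ·R_c·A = 1.588250·9.3809·352.5000 = 5251.944 mm³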